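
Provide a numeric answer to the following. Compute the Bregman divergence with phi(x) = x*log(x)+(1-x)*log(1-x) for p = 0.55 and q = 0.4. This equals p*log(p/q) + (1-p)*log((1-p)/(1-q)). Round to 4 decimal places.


Bregman divergence with negative entropy generator:
D = p*log(p/q) + (1-p)*log((1-p)/(1-q)).
p = 0.55, q = 0.4.
p*log(p/q) = 0.55*log(0.55/0.4) = 0.17515.
(1-p)*log((1-p)/(1-q)) = 0.45*log(0.45/0.6) = -0.129457.
D = 0.17515 + -0.129457 = 0.0457

0.0457


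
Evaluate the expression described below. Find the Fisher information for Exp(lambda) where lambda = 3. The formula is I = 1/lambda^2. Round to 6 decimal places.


Fisher information for exponential: I(lambda) = 1/lambda^2.
lambda = 3, lambda^2 = 9.
I = 1/9 = 0.111111

0.111111


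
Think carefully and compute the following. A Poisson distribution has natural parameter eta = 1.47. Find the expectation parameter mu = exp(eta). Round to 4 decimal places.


Expectation parameter for Poisson exponential family:
mu = exp(eta).
eta = 1.47.
mu = exp(1.47) = 4.3492

4.3492


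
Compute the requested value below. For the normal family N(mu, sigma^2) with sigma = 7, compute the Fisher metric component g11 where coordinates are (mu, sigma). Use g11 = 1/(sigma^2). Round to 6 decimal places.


For the 2-parameter normal family, the Fisher metric has:
  g11 = 1/sigma^2, g22 = 2/sigma^2.
sigma = 7, sigma^2 = 49.
g11 = 0.020408

0.020408


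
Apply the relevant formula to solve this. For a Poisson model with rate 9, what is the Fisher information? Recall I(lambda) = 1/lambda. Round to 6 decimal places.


Fisher information for Poisson: I(lambda) = 1/lambda.
lambda = 9.
I(lambda) = 1/9 = 0.111111

0.111111


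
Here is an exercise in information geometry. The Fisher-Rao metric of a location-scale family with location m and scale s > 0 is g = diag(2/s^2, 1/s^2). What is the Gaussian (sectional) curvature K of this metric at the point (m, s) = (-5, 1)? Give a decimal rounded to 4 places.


The metric has the form g = (A dm^2 + B ds^2)/s^2 with A = 2, B = 1.
Substitute u = sqrt(A/B)*m: g = B*(du^2 + ds^2)/s^2, i.e. B times the
Poincare upper half-plane metric, which has constant Gaussian curvature -1.
Scaling a 2D metric by a constant c divides the Gaussian curvature by c,
so K = -1/B = -1/(1) = -1.0000 everywhere (the point (m, s) = (-5, 1) is irrelevant:
the curvature is constant).
The requested Gaussian curvature is K = -1.0000.

-1.0000


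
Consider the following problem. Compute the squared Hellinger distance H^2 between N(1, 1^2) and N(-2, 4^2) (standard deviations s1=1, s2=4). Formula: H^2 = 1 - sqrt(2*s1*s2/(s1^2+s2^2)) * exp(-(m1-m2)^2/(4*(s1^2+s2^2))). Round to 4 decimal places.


Squared Hellinger distance for Gaussians:
H^2 = 1 - sqrt(2*s1*s2/(s1^2+s2^2)) * exp(-(m1-m2)^2/(4*(s1^2+s2^2))).
s1^2 = 1, s2^2 = 16, s1^2+s2^2 = 17.
sqrt(2*1*4/(17)) = 0.685994.
(m1-m2)^2 = (3)^2 = 9.
exp(-9/(4*17)) = exp(-0.132353) = 0.876032.
H^2 = 1 - 0.685994*0.876032 = 0.3990

0.3990


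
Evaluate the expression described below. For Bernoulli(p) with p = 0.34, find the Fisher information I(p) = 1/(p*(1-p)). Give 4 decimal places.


For Bernoulli(p), Fisher information is I(p) = 1/(p*(1-p)).
p = 0.34, 1-p = 0.66.
p*(1-p) = 0.2244.
I(p) = 1/0.2244 = 4.4563

4.4563


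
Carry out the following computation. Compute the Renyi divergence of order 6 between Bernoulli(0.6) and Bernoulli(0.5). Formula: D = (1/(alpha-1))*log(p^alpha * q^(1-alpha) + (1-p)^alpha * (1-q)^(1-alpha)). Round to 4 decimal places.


Renyi divergence of order alpha between Bernoulli distributions:
D = (1/(alpha-1))*log(p^alpha * q^(1-alpha) + (1-p)^alpha * (1-q)^(1-alpha)).
alpha = 6, p = 0.6, q = 0.5.
p^alpha * q^(1-alpha) = 0.6^6 * 0.5^-5 = 1.492992.
(1-p)^alpha * (1-q)^(1-alpha) = 0.4^6 * 0.5^-5 = 0.131072.
sum = 1.492992 + 0.131072 = 1.624064.
D = (1/5)*log(1.624064) = 0.0970

0.0970


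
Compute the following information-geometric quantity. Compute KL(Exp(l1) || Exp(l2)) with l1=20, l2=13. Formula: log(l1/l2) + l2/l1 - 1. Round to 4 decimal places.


KL divergence for exponential family:
KL = log(l1/l2) + l2/l1 - 1.
log(20/13) = 0.430783.
13/20 = 0.65.
KL = 0.430783 + 0.65 - 1 = 0.0808

0.0808


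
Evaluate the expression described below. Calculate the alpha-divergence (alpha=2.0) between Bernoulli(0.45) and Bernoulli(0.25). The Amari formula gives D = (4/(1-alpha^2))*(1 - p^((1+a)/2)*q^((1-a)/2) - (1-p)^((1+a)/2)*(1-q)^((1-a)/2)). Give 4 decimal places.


Amari alpha-divergence:
D = (4/(1-alpha^2))*(1 - p^((1+a)/2)*q^((1-a)/2) - (1-p)^((1+a)/2)*(1-q)^((1-a)/2)).
alpha = 2.0, p = 0.45, q = 0.25.
e1 = (1+alpha)/2 = 1.5, e2 = (1-alpha)/2 = -0.5.
t1 = p^e1 * q^e2 = 0.45^1.5 * 0.25^-0.5 = 0.603738.
t2 = (1-p)^e1 * (1-q)^e2 = 0.55^1.5 * 0.75^-0.5 = 0.470992.
4/(1-alpha^2) = -1.333333.
D = -1.333333*(1 - 0.603738 - 0.470992) = 0.0996

0.0996


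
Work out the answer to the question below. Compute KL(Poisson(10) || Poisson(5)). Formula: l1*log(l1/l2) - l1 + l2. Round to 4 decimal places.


KL divergence for Poisson:
KL = l1*log(l1/l2) - l1 + l2.
l1 = 10, l2 = 5.
log(10/5) = 0.693147.
l1*log(l1/l2) = 10 * 0.693147 = 6.931472.
KL = 6.931472 - 10 + 5 = 1.9315

1.9315


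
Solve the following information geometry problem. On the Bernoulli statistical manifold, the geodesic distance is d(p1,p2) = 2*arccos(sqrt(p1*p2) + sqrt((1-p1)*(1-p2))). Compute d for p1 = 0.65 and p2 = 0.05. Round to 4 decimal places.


Geodesic distance on Bernoulli manifold:
d(p1,p2) = 2*arccos(sqrt(p1*p2) + sqrt((1-p1)*(1-p2))).
sqrt(p1*p2) = sqrt(0.65*0.05) = 0.180278.
sqrt((1-p1)*(1-p2)) = sqrt(0.35*0.95) = 0.576628.
arg = 0.180278 + 0.576628 = 0.756906.
d = 2*arccos(0.756906) = 1.4245

1.4245


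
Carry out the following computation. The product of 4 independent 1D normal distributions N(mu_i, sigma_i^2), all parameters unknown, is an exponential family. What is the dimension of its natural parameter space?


Exponential family dimension calculation:
Each univariate normal has two natural parameters (mu/sigma^2 and -1/(2 sigma^2)).
With 4 independent components, dim = 2 * 4 = 8.

8


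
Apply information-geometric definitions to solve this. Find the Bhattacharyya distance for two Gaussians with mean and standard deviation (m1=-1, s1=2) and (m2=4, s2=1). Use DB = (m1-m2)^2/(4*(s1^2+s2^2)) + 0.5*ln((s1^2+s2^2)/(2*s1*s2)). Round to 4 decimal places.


Bhattacharyya distance between two Gaussians:
DB = (m1-m2)^2/(4*(s1^2+s2^2)) + (1/2)*ln((s1^2+s2^2)/(2*s1*s2)).
(m1-m2)^2 = (-5)^2 = 25.
s1^2+s2^2 = 4 + 1 = 5.
term1 = 25/20 = 1.25.
term2 = 0.5*ln(5/4.0) = 0.111572.
DB = 1.25 + 0.111572 = 1.3616

1.3616


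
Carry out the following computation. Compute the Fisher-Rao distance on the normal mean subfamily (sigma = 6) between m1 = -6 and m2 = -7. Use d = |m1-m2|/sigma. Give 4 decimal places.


On the fixed-variance normal subfamily, geodesic distance = |m1-m2|/sigma.
|-6 - -7| = 1.
sigma = 6.
d = 1/6 = 0.1667

0.1667


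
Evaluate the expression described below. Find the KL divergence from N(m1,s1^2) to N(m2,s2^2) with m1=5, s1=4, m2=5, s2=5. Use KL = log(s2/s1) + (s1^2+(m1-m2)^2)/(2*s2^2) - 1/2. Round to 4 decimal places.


KL divergence between normal distributions:
KL = log(s2/s1) + (s1^2 + (m1-m2)^2)/(2*s2^2) - 1/2.
log(5/4) = 0.223144.
(4^2 + (5-5)^2)/(2*5^2) = (16 + 0)/50 = 0.32.
KL = 0.223144 + 0.32 - 0.5 = 0.0431

0.0431


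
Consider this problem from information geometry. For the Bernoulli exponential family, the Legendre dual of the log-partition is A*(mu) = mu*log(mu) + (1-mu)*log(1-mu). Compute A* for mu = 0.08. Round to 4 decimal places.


Legendre transform for Bernoulli:
A*(mu) = mu*log(mu) + (1-mu)*log(1-mu).
mu = 0.08, 1-mu = 0.92.
mu*log(mu) = 0.08*log(0.08) = -0.202058.
(1-mu)*log(1-mu) = 0.92*log(0.92) = -0.076711.
A* = -0.202058 + -0.076711 = -0.2788

-0.2788


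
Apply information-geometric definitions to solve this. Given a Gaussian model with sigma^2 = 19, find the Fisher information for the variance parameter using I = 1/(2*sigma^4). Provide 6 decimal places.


Fisher information for variance: I(sigma^2) = 1/(2*sigma^4).
sigma^2 = 19, so sigma^4 = 361.
I = 1/(2*361) = 1/722 = 0.001385

0.001385


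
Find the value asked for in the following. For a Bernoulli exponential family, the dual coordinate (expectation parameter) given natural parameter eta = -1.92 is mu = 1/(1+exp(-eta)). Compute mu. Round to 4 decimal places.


Dual coordinate (expectation parameter) for Bernoulli:
mu = 1/(1+exp(-eta)).
eta = -1.92.
exp(-eta) = exp(1.92) = 6.820958.
mu = 1/(1+6.820958) = 0.1279

0.1279


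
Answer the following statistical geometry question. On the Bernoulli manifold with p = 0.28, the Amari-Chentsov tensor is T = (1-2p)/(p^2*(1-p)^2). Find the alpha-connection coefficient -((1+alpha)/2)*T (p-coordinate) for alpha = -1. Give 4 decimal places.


Skewness (Amari-Chentsov) tensor: T = (1-2p)/(p^2*(1-p)^2).
p = 0.28, 1-2p = 0.44, p^2 = 0.0784, (1-p)^2 = 0.5184.
T = 0.44/(0.0784 * 0.5184) = 10.82609.
In the p-coordinate, Gamma^(alpha) = Gamma^(0) - (alpha/2)*T with Gamma^(0) = (1/2)*g'(p) = -T/2,
so Gamma^(alpha) = -((1+alpha)/2)*T.
alpha = -1, -(1+alpha)/2 = 0.0.
Gamma = 0.0 * 10.82609 = 0.0000

0.0000


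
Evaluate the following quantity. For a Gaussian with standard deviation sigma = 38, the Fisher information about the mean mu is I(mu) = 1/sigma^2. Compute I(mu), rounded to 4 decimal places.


The Fisher information for the mean of a normal distribution is I(mu) = 1/sigma^2.
sigma = 38, so sigma^2 = 1444.
I(mu) = 1/1444 = 0.0007

0.0007


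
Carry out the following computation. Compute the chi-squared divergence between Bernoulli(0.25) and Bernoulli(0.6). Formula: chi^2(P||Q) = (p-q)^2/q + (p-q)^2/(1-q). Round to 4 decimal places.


Chi-squared divergence between Bernoulli distributions:
chi^2 = (p-q)^2/q + (p-q)^2/(1-q).
p = 0.25, q = 0.6, p-q = -0.35.
(p-q)^2 = 0.1225.
term1 = 0.1225/0.6 = 0.204167.
term2 = 0.1225/0.4 = 0.30625.
chi^2 = 0.204167 + 0.30625 = 0.5104

0.5104


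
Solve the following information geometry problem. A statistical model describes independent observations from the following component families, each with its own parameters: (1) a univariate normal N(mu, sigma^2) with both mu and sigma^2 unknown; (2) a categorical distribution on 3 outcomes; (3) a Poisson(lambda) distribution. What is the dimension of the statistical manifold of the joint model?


The dimension of a statistical manifold equals the number of free
(independent) real parameters of the model. For a product of independent
blocks the parameter counts add.
- normal (mu, sigma^2): 2.
- categorical on 3 outcomes (probabilities sum to 1): 3-1 = 2.
- Poisson (lambda): 1.
Total = 2 + 2 + 1 = 5.
Dimension = 5

5


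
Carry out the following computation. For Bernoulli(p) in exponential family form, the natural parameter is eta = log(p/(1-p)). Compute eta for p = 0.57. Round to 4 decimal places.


Natural parameter for Bernoulli: eta = log(p/(1-p)).
p = 0.57, 1-p = 0.43.
p/(1-p) = 1.325581.
eta = log(1.325581) = 0.2819

0.2819


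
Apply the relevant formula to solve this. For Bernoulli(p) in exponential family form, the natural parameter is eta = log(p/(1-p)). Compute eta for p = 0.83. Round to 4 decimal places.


Natural parameter for Bernoulli: eta = log(p/(1-p)).
p = 0.83, 1-p = 0.17.
p/(1-p) = 4.882353.
eta = log(4.882353) = 1.5856

1.5856


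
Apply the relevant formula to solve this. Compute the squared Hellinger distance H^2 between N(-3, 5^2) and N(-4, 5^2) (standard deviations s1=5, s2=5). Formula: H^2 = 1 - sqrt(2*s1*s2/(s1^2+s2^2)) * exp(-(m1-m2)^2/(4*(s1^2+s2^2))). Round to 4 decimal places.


Squared Hellinger distance for Gaussians:
H^2 = 1 - sqrt(2*s1*s2/(s1^2+s2^2)) * exp(-(m1-m2)^2/(4*(s1^2+s2^2))).
s1^2 = 25, s2^2 = 25, s1^2+s2^2 = 50.
sqrt(2*5*5/(50)) = 1.0.
(m1-m2)^2 = (1)^2 = 1.
exp(-1/(4*50)) = exp(-0.005) = 0.995012.
H^2 = 1 - 1.0*0.995012 = 0.0050

0.0050


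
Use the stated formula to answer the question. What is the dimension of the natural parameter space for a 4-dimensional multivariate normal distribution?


Exponential family dimension calculation:
For 4-dim MVN: mean has 4 params, covariance has 4*5/2 = 10 unique entries.
Total dim = 4 + 10 = 14.

14


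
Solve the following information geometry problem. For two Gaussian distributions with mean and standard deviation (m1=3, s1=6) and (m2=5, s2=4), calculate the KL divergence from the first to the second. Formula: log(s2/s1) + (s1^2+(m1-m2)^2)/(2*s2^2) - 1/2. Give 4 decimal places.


KL divergence between normal distributions:
KL = log(s2/s1) + (s1^2 + (m1-m2)^2)/(2*s2^2) - 1/2.
log(4/6) = -0.405465.
(6^2 + (3-5)^2)/(2*4^2) = (36 + 4)/32 = 1.25.
KL = -0.405465 + 1.25 - 0.5 = 0.3445

0.3445


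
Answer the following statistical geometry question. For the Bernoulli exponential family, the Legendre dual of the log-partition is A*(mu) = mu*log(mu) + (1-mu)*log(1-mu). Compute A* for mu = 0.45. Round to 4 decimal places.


Legendre transform for Bernoulli:
A*(mu) = mu*log(mu) + (1-mu)*log(1-mu).
mu = 0.45, 1-mu = 0.55.
mu*log(mu) = 0.45*log(0.45) = -0.359328.
(1-mu)*log(1-mu) = 0.55*log(0.55) = -0.32881.
A* = -0.359328 + -0.32881 = -0.6881

-0.6881


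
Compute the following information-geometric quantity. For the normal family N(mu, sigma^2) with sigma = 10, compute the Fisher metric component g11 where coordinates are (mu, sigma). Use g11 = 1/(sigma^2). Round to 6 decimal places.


For the 2-parameter normal family, the Fisher metric has:
  g11 = 1/sigma^2, g22 = 2/sigma^2.
sigma = 10, sigma^2 = 100.
g11 = 0.010000

0.010000


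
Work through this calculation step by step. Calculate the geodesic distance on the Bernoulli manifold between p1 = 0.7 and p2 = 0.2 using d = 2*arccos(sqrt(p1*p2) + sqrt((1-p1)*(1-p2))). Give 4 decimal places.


Geodesic distance on Bernoulli manifold:
d(p1,p2) = 2*arccos(sqrt(p1*p2) + sqrt((1-p1)*(1-p2))).
sqrt(p1*p2) = sqrt(0.7*0.2) = 0.374166.
sqrt((1-p1)*(1-p2)) = sqrt(0.3*0.8) = 0.489898.
arg = 0.374166 + 0.489898 = 0.864064.
d = 2*arccos(0.864064) = 1.0550

1.0550


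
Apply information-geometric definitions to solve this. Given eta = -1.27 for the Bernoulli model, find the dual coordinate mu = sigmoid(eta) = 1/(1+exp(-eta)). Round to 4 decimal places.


Dual coordinate (expectation parameter) for Bernoulli:
mu = 1/(1+exp(-eta)).
eta = -1.27.
exp(-eta) = exp(1.27) = 3.560853.
mu = 1/(1+3.560853) = 0.2193

0.2193


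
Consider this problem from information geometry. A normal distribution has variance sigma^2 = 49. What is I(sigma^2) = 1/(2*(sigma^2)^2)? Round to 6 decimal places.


Fisher information for variance: I(sigma^2) = 1/(2*sigma^4).
sigma^2 = 49, so sigma^4 = 2401.
I = 1/(2*2401) = 1/4802 = 0.000208

0.000208


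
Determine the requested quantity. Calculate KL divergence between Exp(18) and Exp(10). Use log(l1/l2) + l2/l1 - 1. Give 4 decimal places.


KL divergence for exponential family:
KL = log(l1/l2) + l2/l1 - 1.
log(18/10) = 0.587787.
10/18 = 0.555556.
KL = 0.587787 + 0.555556 - 1 = 0.1433

0.1433


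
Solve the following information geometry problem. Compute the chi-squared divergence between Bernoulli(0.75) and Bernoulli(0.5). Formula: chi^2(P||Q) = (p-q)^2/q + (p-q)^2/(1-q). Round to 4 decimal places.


Chi-squared divergence between Bernoulli distributions:
chi^2 = (p-q)^2/q + (p-q)^2/(1-q).
p = 0.75, q = 0.5, p-q = 0.25.
(p-q)^2 = 0.0625.
term1 = 0.0625/0.5 = 0.125.
term2 = 0.0625/0.5 = 0.125.
chi^2 = 0.125 + 0.125 = 0.2500

0.2500


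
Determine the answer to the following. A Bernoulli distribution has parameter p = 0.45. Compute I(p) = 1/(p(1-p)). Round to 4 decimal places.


For Bernoulli(p), Fisher information is I(p) = 1/(p*(1-p)).
p = 0.45, 1-p = 0.55.
p*(1-p) = 0.2475.
I(p) = 1/0.2475 = 4.0404

4.0404


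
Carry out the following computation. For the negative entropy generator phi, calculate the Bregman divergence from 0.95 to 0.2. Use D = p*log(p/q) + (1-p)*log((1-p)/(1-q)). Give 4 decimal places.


Bregman divergence with negative entropy generator:
D = p*log(p/q) + (1-p)*log((1-p)/(1-q)).
p = 0.95, q = 0.2.
p*log(p/q) = 0.95*log(0.95/0.2) = 1.480237.
(1-p)*log((1-p)/(1-q)) = 0.05*log(0.05/0.8) = -0.138629.
D = 1.480237 + -0.138629 = 1.3416

1.3416


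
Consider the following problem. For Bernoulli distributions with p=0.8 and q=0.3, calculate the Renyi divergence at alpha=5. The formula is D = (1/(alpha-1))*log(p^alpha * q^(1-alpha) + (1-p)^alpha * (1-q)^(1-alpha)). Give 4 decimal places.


Renyi divergence of order alpha between Bernoulli distributions:
D = (1/(alpha-1))*log(p^alpha * q^(1-alpha) + (1-p)^alpha * (1-q)^(1-alpha)).
alpha = 5, p = 0.8, q = 0.3.
p^alpha * q^(1-alpha) = 0.8^5 * 0.3^-4 = 40.454321.
(1-p)^alpha * (1-q)^(1-alpha) = 0.2^5 * 0.7^-4 = 0.001333.
sum = 40.454321 + 0.001333 = 40.455654.
D = (1/4)*log(40.455654) = 0.9251

0.9251


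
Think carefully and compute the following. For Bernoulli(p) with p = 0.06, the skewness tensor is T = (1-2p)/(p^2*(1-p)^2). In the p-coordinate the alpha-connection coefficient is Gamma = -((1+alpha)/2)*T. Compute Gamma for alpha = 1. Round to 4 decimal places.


Skewness (Amari-Chentsov) tensor: T = (1-2p)/(p^2*(1-p)^2).
p = 0.06, 1-2p = 0.88, p^2 = 0.0036, (1-p)^2 = 0.8836.
T = 0.88/(0.0036 * 0.8836) = 276.646044.
In the p-coordinate, Gamma^(alpha) = Gamma^(0) - (alpha/2)*T with Gamma^(0) = (1/2)*g'(p) = -T/2,
so Gamma^(alpha) = -((1+alpha)/2)*T.
alpha = 1, -(1+alpha)/2 = -1.0.
Gamma = -1.0 * 276.646044 = -276.6460

-276.6460


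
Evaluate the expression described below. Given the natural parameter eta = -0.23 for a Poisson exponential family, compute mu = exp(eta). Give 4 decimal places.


Expectation parameter for Poisson exponential family:
mu = exp(eta).
eta = -0.23.
mu = exp(-0.23) = 0.7945

0.7945


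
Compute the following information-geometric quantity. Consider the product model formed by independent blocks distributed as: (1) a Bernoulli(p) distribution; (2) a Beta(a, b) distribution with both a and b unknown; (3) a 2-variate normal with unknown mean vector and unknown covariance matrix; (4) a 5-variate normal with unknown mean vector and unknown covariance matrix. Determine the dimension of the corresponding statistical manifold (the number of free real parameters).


The dimension of a statistical manifold equals the number of free
(independent) real parameters of the model. For a product of independent
blocks the parameter counts add.
- Bernoulli (p): 1.
- Beta (a, b): 2.
- 2-variate normal: 2 (mean) + 2*3/2 = 3 (symmetric covariance) = 5.
- 5-variate normal: 5 (mean) + 5*6/2 = 15 (symmetric covariance) = 20.
Total = 1 + 2 + 5 + 20 = 28.
Dimension = 28

28


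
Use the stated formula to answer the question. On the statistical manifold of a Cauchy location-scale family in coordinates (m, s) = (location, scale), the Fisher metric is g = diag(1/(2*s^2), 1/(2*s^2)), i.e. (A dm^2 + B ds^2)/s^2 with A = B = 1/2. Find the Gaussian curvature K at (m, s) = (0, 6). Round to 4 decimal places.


The metric has the form g = (A dm^2 + B ds^2)/s^2 with A = 1/2, B = 1/2.
Substitute u = sqrt(A/B)*m: g = B*(du^2 + ds^2)/s^2, i.e. B times the
Poincare upper half-plane metric, which has constant Gaussian curvature -1.
Scaling a 2D metric by a constant c divides the Gaussian curvature by c,
so K = -1/B = -1/(1/2) = -2.0000 everywhere (the point (m, s) = (0, 6) is irrelevant:
the curvature is constant).
The requested Gaussian curvature is K = -2.0000.

-2.0000


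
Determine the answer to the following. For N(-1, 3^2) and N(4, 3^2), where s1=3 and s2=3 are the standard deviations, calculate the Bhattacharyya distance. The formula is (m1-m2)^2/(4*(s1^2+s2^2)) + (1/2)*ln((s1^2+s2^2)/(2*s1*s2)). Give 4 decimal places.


Bhattacharyya distance between two Gaussians:
DB = (m1-m2)^2/(4*(s1^2+s2^2)) + (1/2)*ln((s1^2+s2^2)/(2*s1*s2)).
(m1-m2)^2 = (-5)^2 = 25.
s1^2+s2^2 = 9 + 9 = 18.
term1 = 25/72 = 0.347222.
term2 = 0.5*ln(18/18.0) = 0.0.
DB = 0.347222 + 0.0 = 0.3472

0.3472


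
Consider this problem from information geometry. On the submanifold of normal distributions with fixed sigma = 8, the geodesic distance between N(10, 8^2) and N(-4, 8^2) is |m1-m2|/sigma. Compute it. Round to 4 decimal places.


On the fixed-variance normal subfamily, geodesic distance = |m1-m2|/sigma.
|10 - -4| = 14.
sigma = 8.
d = 14/8 = 1.7500

1.7500


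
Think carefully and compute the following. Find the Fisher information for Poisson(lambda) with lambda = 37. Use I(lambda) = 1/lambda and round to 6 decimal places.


Fisher information for Poisson: I(lambda) = 1/lambda.
lambda = 37.
I(lambda) = 1/37 = 0.027027

0.027027


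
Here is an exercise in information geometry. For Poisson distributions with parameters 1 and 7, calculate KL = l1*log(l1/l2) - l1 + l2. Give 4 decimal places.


KL divergence for Poisson:
KL = l1*log(l1/l2) - l1 + l2.
l1 = 1, l2 = 7.
log(1/7) = -1.94591.
l1*log(l1/l2) = 1 * -1.94591 = -1.94591.
KL = -1.94591 - 1 + 7 = 4.0541

4.0541


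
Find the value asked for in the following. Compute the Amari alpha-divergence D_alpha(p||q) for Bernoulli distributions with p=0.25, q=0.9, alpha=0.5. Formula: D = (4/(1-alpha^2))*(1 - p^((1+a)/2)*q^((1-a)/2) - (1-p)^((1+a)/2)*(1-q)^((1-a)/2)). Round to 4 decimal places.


Amari alpha-divergence:
D = (4/(1-alpha^2))*(1 - p^((1+a)/2)*q^((1-a)/2) - (1-p)^((1+a)/2)*(1-q)^((1-a)/2)).
alpha = 0.5, p = 0.25, q = 0.9.
e1 = (1+alpha)/2 = 0.75, e2 = (1-alpha)/2 = 0.25.
t1 = p^e1 * q^e2 = 0.25^0.75 * 0.9^0.25 = 0.344362.
t2 = (1-p)^e1 * (1-q)^e2 = 0.75^0.75 * 0.1^0.25 = 0.453206.
4/(1-alpha^2) = 5.333333.
D = 5.333333*(1 - 0.344362 - 0.453206) = 1.0796

1.0796


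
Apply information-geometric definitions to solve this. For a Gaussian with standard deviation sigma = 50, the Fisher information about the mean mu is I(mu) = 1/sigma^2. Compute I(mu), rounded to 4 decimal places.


The Fisher information for the mean of a normal distribution is I(mu) = 1/sigma^2.
sigma = 50, so sigma^2 = 2500.
I(mu) = 1/2500 = 0.0004

0.0004


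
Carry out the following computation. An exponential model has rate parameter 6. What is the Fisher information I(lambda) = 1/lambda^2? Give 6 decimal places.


Fisher information for exponential: I(lambda) = 1/lambda^2.
lambda = 6, lambda^2 = 36.
I = 1/36 = 0.027778

0.027778


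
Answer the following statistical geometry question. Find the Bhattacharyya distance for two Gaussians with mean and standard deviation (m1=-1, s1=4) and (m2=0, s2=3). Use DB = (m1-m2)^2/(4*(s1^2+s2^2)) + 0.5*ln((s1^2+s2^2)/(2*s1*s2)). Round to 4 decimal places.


Bhattacharyya distance between two Gaussians:
DB = (m1-m2)^2/(4*(s1^2+s2^2)) + (1/2)*ln((s1^2+s2^2)/(2*s1*s2)).
(m1-m2)^2 = (-1)^2 = 1.
s1^2+s2^2 = 16 + 9 = 25.
term1 = 1/100 = 0.01.
term2 = 0.5*ln(25/24.0) = 0.020411.
DB = 0.01 + 0.020411 = 0.0304

0.0304


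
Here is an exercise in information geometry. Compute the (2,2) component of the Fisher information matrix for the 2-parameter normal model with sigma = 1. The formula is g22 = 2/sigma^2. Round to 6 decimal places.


For the 2-parameter normal family, the Fisher metric has:
  g11 = 1/sigma^2, g22 = 2/sigma^2.
sigma = 1, sigma^2 = 1.
g22 = 2.000000

2.000000


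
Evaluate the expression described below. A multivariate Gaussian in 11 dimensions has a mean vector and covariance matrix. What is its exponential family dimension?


Exponential family dimension calculation:
For 11-dim MVN: mean has 11 params, covariance has 11*12/2 = 66 unique entries.
Total dim = 11 + 66 = 77.

77


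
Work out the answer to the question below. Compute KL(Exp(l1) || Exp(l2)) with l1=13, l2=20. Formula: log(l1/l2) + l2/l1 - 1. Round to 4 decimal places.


KL divergence for exponential family:
KL = log(l1/l2) + l2/l1 - 1.
log(13/20) = -0.430783.
20/13 = 1.538462.
KL = -0.430783 + 1.538462 - 1 = 0.1077

0.1077


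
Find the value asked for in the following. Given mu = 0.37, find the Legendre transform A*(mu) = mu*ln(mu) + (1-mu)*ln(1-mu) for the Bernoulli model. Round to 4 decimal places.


Legendre transform for Bernoulli:
A*(mu) = mu*log(mu) + (1-mu)*log(1-mu).
mu = 0.37, 1-mu = 0.63.
mu*log(mu) = 0.37*log(0.37) = -0.367873.
(1-mu)*log(1-mu) = 0.63*log(0.63) = -0.291082.
A* = -0.367873 + -0.291082 = -0.6590

-0.6590


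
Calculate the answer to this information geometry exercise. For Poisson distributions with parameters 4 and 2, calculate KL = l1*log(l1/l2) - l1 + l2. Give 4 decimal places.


KL divergence for Poisson:
KL = l1*log(l1/l2) - l1 + l2.
l1 = 4, l2 = 2.
log(4/2) = 0.693147.
l1*log(l1/l2) = 4 * 0.693147 = 2.772589.
KL = 2.772589 - 4 + 2 = 0.7726

0.7726


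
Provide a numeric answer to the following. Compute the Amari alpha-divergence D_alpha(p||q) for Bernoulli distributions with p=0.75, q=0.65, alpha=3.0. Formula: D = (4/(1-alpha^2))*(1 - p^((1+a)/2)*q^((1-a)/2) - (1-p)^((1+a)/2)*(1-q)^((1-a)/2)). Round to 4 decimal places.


Amari alpha-divergence:
D = (4/(1-alpha^2))*(1 - p^((1+a)/2)*q^((1-a)/2) - (1-p)^((1+a)/2)*(1-q)^((1-a)/2)).
alpha = 3.0, p = 0.75, q = 0.65.
e1 = (1+alpha)/2 = 2.0, e2 = (1-alpha)/2 = -1.0.
t1 = p^e1 * q^e2 = 0.75^2.0 * 0.65^-1.0 = 0.865385.
t2 = (1-p)^e1 * (1-q)^e2 = 0.25^2.0 * 0.35^-1.0 = 0.178571.
4/(1-alpha^2) = -0.5.
D = -0.5*(1 - 0.865385 - 0.178571) = 0.0220

0.0220


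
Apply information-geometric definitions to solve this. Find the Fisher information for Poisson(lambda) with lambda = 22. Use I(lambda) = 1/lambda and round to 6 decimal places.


Fisher information for Poisson: I(lambda) = 1/lambda.
lambda = 22.
I(lambda) = 1/22 = 0.045455

0.045455


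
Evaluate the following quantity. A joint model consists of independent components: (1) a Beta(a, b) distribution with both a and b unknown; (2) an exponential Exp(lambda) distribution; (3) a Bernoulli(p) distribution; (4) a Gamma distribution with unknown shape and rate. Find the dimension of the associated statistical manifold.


The dimension of a statistical manifold equals the number of free
(independent) real parameters of the model. For a product of independent
blocks the parameter counts add.
- Beta (a, b): 2.
- exponential (lambda): 1.
- Bernoulli (p): 1.
- Gamma (shape, rate): 2.
Total = 2 + 1 + 1 + 2 = 6.
Dimension = 6

6


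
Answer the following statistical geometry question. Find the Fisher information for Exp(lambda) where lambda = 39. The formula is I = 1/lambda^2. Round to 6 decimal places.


Fisher information for exponential: I(lambda) = 1/lambda^2.
lambda = 39, lambda^2 = 1521.
I = 1/1521 = 0.000657

0.000657


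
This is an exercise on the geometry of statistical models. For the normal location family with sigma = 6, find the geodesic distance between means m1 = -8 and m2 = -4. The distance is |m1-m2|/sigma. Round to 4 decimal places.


On the fixed-variance normal subfamily, geodesic distance = |m1-m2|/sigma.
|-8 - -4| = 4.
sigma = 6.
d = 4/6 = 0.6667

0.6667


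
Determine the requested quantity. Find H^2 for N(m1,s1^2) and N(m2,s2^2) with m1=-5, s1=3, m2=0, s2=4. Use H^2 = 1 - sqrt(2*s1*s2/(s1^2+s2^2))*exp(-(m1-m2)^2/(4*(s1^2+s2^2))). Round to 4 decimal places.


Squared Hellinger distance for Gaussians:
H^2 = 1 - sqrt(2*s1*s2/(s1^2+s2^2)) * exp(-(m1-m2)^2/(4*(s1^2+s2^2))).
s1^2 = 9, s2^2 = 16, s1^2+s2^2 = 25.
sqrt(2*3*4/(25)) = 0.979796.
(m1-m2)^2 = (-5)^2 = 25.
exp(-25/(4*25)) = exp(-0.25) = 0.778801.
H^2 = 1 - 0.979796*0.778801 = 0.2369

0.2369


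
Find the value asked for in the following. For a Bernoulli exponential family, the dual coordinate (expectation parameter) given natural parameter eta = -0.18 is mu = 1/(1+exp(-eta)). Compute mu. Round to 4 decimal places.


Dual coordinate (expectation parameter) for Bernoulli:
mu = 1/(1+exp(-eta)).
eta = -0.18.
exp(-eta) = exp(0.18) = 1.197217.
mu = 1/(1+1.197217) = 0.4551

0.4551


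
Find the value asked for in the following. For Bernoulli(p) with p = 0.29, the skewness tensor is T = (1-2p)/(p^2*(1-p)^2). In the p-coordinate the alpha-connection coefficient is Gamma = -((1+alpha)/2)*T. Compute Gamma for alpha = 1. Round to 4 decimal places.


Skewness (Amari-Chentsov) tensor: T = (1-2p)/(p^2*(1-p)^2).
p = 0.29, 1-2p = 0.42, p^2 = 0.0841, (1-p)^2 = 0.5041.
T = 0.42/(0.0841 * 0.5041) = 9.906873.
In the p-coordinate, Gamma^(alpha) = Gamma^(0) - (alpha/2)*T with Gamma^(0) = (1/2)*g'(p) = -T/2,
so Gamma^(alpha) = -((1+alpha)/2)*T.
alpha = 1, -(1+alpha)/2 = -1.0.
Gamma = -1.0 * 9.906873 = -9.9069

-9.9069


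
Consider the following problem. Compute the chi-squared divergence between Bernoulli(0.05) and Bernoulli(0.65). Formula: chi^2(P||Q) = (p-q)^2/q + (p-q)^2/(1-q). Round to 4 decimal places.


Chi-squared divergence between Bernoulli distributions:
chi^2 = (p-q)^2/q + (p-q)^2/(1-q).
p = 0.05, q = 0.65, p-q = -0.6.
(p-q)^2 = 0.36.
term1 = 0.36/0.65 = 0.553846.
term2 = 0.36/0.35 = 1.028571.
chi^2 = 0.553846 + 1.028571 = 1.5824

1.5824


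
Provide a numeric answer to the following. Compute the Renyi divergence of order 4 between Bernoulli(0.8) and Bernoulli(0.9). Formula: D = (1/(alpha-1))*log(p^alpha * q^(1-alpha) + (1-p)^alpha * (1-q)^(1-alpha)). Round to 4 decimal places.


Renyi divergence of order alpha between Bernoulli distributions:
D = (1/(alpha-1))*log(p^alpha * q^(1-alpha) + (1-p)^alpha * (1-q)^(1-alpha)).
alpha = 4, p = 0.8, q = 0.9.
p^alpha * q^(1-alpha) = 0.8^4 * 0.9^-3 = 0.561866.
(1-p)^alpha * (1-q)^(1-alpha) = 0.2^4 * 0.1^-3 = 1.6.
sum = 0.561866 + 1.6 = 2.161866.
D = (1/3)*log(2.161866) = 0.2570

0.2570


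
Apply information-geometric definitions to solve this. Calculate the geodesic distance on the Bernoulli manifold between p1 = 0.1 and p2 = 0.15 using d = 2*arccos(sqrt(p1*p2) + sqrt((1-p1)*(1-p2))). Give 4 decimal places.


Geodesic distance on Bernoulli manifold:
d(p1,p2) = 2*arccos(sqrt(p1*p2) + sqrt((1-p1)*(1-p2))).
sqrt(p1*p2) = sqrt(0.1*0.15) = 0.122474.
sqrt((1-p1)*(1-p2)) = sqrt(0.9*0.85) = 0.874643.
arg = 0.122474 + 0.874643 = 0.997117.
d = 2*arccos(0.997117) = 0.1519

0.1519


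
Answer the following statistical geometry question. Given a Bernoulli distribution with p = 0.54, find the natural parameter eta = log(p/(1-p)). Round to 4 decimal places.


Natural parameter for Bernoulli: eta = log(p/(1-p)).
p = 0.54, 1-p = 0.46.
p/(1-p) = 1.173913.
eta = log(1.173913) = 0.1603

0.1603


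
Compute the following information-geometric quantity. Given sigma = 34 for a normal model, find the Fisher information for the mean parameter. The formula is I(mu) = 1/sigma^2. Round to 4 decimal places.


The Fisher information for the mean of a normal distribution is I(mu) = 1/sigma^2.
sigma = 34, so sigma^2 = 1156.
I(mu) = 1/1156 = 0.0009

0.0009


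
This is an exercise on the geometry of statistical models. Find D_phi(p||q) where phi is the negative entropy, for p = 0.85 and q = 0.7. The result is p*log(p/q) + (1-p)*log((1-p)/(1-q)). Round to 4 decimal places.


Bregman divergence with negative entropy generator:
D = p*log(p/q) + (1-p)*log((1-p)/(1-q)).
p = 0.85, q = 0.7.
p*log(p/q) = 0.85*log(0.85/0.7) = 0.165033.
(1-p)*log((1-p)/(1-q)) = 0.15*log(0.15/0.3) = -0.103972.
D = 0.165033 + -0.103972 = 0.0611

0.0611


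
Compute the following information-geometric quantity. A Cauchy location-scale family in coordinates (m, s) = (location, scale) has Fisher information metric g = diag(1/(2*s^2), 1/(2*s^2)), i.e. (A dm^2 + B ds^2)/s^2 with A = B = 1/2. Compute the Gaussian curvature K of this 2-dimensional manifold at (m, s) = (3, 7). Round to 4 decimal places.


The metric has the form g = (A dm^2 + B ds^2)/s^2 with A = 1/2, B = 1/2.
Substitute u = sqrt(A/B)*m: g = B*(du^2 + ds^2)/s^2, i.e. B times the
Poincare upper half-plane metric, which has constant Gaussian curvature -1.
Scaling a 2D metric by a constant c divides the Gaussian curvature by c,
so K = -1/B = -1/(1/2) = -2.0000 everywhere (the point (m, s) = (3, 7) is irrelevant:
the curvature is constant).
The requested Gaussian curvature is K = -2.0000.

-2.0000


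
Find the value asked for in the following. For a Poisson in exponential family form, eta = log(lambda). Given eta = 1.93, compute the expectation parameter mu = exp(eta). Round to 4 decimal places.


Expectation parameter for Poisson exponential family:
mu = exp(eta).
eta = 1.93.
mu = exp(1.93) = 6.8895

6.8895


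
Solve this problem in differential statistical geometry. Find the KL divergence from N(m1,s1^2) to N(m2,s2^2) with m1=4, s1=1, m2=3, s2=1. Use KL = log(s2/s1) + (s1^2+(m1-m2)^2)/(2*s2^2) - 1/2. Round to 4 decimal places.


KL divergence between normal distributions:
KL = log(s2/s1) + (s1^2 + (m1-m2)^2)/(2*s2^2) - 1/2.
log(1/1) = 0.0.
(1^2 + (4-3)^2)/(2*1^2) = (1 + 1)/2 = 1.0.
KL = 0.0 + 1.0 - 0.5 = 0.5000

0.5000


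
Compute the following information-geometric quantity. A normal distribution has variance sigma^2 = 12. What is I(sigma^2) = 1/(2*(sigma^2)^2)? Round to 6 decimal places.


Fisher information for variance: I(sigma^2) = 1/(2*sigma^4).
sigma^2 = 12, so sigma^4 = 144.
I = 1/(2*144) = 1/288 = 0.003472

0.003472


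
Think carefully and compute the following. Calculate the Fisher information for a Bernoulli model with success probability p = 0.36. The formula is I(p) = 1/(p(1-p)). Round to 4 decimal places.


For Bernoulli(p), Fisher information is I(p) = 1/(p*(1-p)).
p = 0.36, 1-p = 0.64.
p*(1-p) = 0.2304.
I(p) = 1/0.2304 = 4.3403

4.3403


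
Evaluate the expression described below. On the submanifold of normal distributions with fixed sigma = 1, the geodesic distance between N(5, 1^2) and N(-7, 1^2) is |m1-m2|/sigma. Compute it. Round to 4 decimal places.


On the fixed-variance normal subfamily, geodesic distance = |m1-m2|/sigma.
|5 - -7| = 12.
sigma = 1.
d = 12/1 = 12.0000

12.0000


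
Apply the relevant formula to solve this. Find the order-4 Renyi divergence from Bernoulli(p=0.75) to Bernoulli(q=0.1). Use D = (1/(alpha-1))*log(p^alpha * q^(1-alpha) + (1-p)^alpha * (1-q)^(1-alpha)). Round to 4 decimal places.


Renyi divergence of order alpha between Bernoulli distributions:
D = (1/(alpha-1))*log(p^alpha * q^(1-alpha) + (1-p)^alpha * (1-q)^(1-alpha)).
alpha = 4, p = 0.75, q = 0.1.
p^alpha * q^(1-alpha) = 0.75^4 * 0.1^-3 = 316.40625.
(1-p)^alpha * (1-q)^(1-alpha) = 0.25^4 * 0.9^-3 = 0.005358.
sum = 316.40625 + 0.005358 = 316.411608.
D = (1/3)*log(316.411608) = 1.9190

1.9190


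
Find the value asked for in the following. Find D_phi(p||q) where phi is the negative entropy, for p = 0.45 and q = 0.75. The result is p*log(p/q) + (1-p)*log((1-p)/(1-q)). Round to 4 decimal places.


Bregman divergence with negative entropy generator:
D = p*log(p/q) + (1-p)*log((1-p)/(1-q)).
p = 0.45, q = 0.75.
p*log(p/q) = 0.45*log(0.45/0.75) = -0.229872.
(1-p)*log((1-p)/(1-q)) = 0.55*log(0.55/0.25) = 0.433652.
D = -0.229872 + 0.433652 = 0.2038

0.2038


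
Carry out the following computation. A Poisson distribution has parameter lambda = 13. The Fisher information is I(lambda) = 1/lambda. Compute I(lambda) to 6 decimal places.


Fisher information for Poisson: I(lambda) = 1/lambda.
lambda = 13.
I(lambda) = 1/13 = 0.076923

0.076923


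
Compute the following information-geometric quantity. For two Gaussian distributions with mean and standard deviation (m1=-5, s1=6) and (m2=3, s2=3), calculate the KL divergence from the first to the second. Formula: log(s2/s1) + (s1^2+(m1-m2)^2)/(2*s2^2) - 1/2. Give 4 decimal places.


KL divergence between normal distributions:
KL = log(s2/s1) + (s1^2 + (m1-m2)^2)/(2*s2^2) - 1/2.
log(3/6) = -0.693147.
(6^2 + (-5-3)^2)/(2*3^2) = (36 + 64)/18 = 5.555556.
KL = -0.693147 + 5.555556 - 0.5 = 4.3624

4.3624


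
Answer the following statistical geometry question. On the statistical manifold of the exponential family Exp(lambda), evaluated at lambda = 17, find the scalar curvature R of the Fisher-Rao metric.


This family has a single free parameter, so its statistical manifold
is 1-dimensional. The Riemann curvature tensor of any 1-dimensional
Riemannian manifold vanishes identically, so R = 0.

0


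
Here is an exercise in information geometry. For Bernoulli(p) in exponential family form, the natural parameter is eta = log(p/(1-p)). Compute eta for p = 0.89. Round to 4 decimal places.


Natural parameter for Bernoulli: eta = log(p/(1-p)).
p = 0.89, 1-p = 0.11.
p/(1-p) = 8.090909.
eta = log(8.090909) = 2.0907

2.0907


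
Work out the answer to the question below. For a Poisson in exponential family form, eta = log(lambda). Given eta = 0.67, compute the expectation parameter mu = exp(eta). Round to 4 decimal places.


Expectation parameter for Poisson exponential family:
mu = exp(eta).
eta = 0.67.
mu = exp(0.67) = 1.9542

1.9542


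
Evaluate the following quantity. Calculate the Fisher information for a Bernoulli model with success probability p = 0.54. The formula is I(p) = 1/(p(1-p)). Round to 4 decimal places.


For Bernoulli(p), Fisher information is I(p) = 1/(p*(1-p)).
p = 0.54, 1-p = 0.46.
p*(1-p) = 0.2484.
I(p) = 1/0.2484 = 4.0258

4.0258


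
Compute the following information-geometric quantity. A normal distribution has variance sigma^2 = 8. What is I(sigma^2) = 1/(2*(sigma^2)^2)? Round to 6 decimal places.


Fisher information for variance: I(sigma^2) = 1/(2*sigma^4).
sigma^2 = 8, so sigma^4 = 64.
I = 1/(2*64) = 1/128 = 0.007813

0.007813


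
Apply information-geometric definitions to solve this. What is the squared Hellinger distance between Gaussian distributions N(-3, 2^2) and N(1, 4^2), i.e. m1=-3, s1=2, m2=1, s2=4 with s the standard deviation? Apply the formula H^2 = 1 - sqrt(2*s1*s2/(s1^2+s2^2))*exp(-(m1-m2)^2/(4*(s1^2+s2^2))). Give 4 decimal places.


Squared Hellinger distance for Gaussians:
H^2 = 1 - sqrt(2*s1*s2/(s1^2+s2^2)) * exp(-(m1-m2)^2/(4*(s1^2+s2^2))).
s1^2 = 4, s2^2 = 16, s1^2+s2^2 = 20.
sqrt(2*2*4/(20)) = 0.894427.
(m1-m2)^2 = (-4)^2 = 16.
exp(-16/(4*20)) = exp(-0.2) = 0.818731.
H^2 = 1 - 0.894427*0.818731 = 0.2677

0.2677


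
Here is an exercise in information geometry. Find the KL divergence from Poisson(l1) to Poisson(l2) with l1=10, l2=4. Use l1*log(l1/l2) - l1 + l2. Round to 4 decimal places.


KL divergence for Poisson:
KL = l1*log(l1/l2) - l1 + l2.
l1 = 10, l2 = 4.
log(10/4) = 0.916291.
l1*log(l1/l2) = 10 * 0.916291 = 9.162907.
KL = 9.162907 - 10 + 4 = 3.1629

3.1629


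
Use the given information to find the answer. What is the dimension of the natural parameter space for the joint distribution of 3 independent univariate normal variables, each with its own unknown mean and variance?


Exponential family dimension calculation:
Each univariate normal has two natural parameters (mu/sigma^2 and -1/(2 sigma^2)).
With 3 independent components, dim = 2 * 3 = 6.

6


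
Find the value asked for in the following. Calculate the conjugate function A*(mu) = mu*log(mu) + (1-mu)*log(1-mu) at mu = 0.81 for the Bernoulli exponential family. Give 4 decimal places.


Legendre transform for Bernoulli:
A*(mu) = mu*log(mu) + (1-mu)*log(1-mu).
mu = 0.81, 1-mu = 0.19.
mu*log(mu) = 0.81*log(0.81) = -0.170684.
(1-mu)*log(1-mu) = 0.19*log(0.19) = -0.315539.
A* = -0.170684 + -0.315539 = -0.4862

-0.4862


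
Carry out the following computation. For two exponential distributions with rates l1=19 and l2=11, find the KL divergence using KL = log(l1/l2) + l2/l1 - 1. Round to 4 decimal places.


KL divergence for exponential family:
KL = log(l1/l2) + l2/l1 - 1.
log(19/11) = 0.546544.
11/19 = 0.578947.
KL = 0.546544 + 0.578947 - 1 = 0.1255

0.1255


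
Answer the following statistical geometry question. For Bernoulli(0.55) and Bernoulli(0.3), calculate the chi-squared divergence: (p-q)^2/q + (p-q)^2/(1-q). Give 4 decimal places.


Chi-squared divergence between Bernoulli distributions:
chi^2 = (p-q)^2/q + (p-q)^2/(1-q).
p = 0.55, q = 0.3, p-q = 0.25.
(p-q)^2 = 0.0625.
term1 = 0.0625/0.3 = 0.208333.
term2 = 0.0625/0.7 = 0.089286.
chi^2 = 0.208333 + 0.089286 = 0.2976

0.2976


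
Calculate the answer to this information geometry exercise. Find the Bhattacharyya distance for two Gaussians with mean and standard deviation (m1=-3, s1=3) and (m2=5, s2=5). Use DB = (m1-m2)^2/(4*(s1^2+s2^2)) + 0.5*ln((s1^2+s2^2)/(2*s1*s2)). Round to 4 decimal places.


Bhattacharyya distance between two Gaussians:
DB = (m1-m2)^2/(4*(s1^2+s2^2)) + (1/2)*ln((s1^2+s2^2)/(2*s1*s2)).
(m1-m2)^2 = (-8)^2 = 64.
s1^2+s2^2 = 9 + 25 = 34.
term1 = 64/136 = 0.470588.
term2 = 0.5*ln(34/30.0) = 0.062582.
DB = 0.470588 + 0.062582 = 0.5332

0.5332
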